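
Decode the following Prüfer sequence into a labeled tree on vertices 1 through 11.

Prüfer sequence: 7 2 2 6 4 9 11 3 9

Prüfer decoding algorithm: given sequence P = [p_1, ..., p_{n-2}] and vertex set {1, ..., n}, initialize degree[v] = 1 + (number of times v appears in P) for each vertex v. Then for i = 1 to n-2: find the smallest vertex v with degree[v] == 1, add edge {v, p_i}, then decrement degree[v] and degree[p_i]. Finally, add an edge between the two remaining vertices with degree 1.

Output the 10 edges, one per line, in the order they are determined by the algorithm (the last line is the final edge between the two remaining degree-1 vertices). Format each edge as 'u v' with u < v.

Answer: 1 7
2 5
2 7
2 6
4 6
4 9
8 11
3 10
3 9
9 11

Derivation:
Initial degrees: {1:1, 2:3, 3:2, 4:2, 5:1, 6:2, 7:2, 8:1, 9:3, 10:1, 11:2}
Step 1: smallest deg-1 vertex = 1, p_1 = 7. Add edge {1,7}. Now deg[1]=0, deg[7]=1.
Step 2: smallest deg-1 vertex = 5, p_2 = 2. Add edge {2,5}. Now deg[5]=0, deg[2]=2.
Step 3: smallest deg-1 vertex = 7, p_3 = 2. Add edge {2,7}. Now deg[7]=0, deg[2]=1.
Step 4: smallest deg-1 vertex = 2, p_4 = 6. Add edge {2,6}. Now deg[2]=0, deg[6]=1.
Step 5: smallest deg-1 vertex = 6, p_5 = 4. Add edge {4,6}. Now deg[6]=0, deg[4]=1.
Step 6: smallest deg-1 vertex = 4, p_6 = 9. Add edge {4,9}. Now deg[4]=0, deg[9]=2.
Step 7: smallest deg-1 vertex = 8, p_7 = 11. Add edge {8,11}. Now deg[8]=0, deg[11]=1.
Step 8: smallest deg-1 vertex = 10, p_8 = 3. Add edge {3,10}. Now deg[10]=0, deg[3]=1.
Step 9: smallest deg-1 vertex = 3, p_9 = 9. Add edge {3,9}. Now deg[3]=0, deg[9]=1.
Final: two remaining deg-1 vertices are 9, 11. Add edge {9,11}.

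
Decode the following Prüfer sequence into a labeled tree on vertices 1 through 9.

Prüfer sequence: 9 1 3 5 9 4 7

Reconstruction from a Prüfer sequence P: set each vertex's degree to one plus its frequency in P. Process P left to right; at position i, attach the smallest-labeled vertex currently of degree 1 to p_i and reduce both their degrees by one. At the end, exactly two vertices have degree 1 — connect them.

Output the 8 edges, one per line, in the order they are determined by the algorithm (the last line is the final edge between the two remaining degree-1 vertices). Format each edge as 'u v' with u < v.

Initial degrees: {1:2, 2:1, 3:2, 4:2, 5:2, 6:1, 7:2, 8:1, 9:3}
Step 1: smallest deg-1 vertex = 2, p_1 = 9. Add edge {2,9}. Now deg[2]=0, deg[9]=2.
Step 2: smallest deg-1 vertex = 6, p_2 = 1. Add edge {1,6}. Now deg[6]=0, deg[1]=1.
Step 3: smallest deg-1 vertex = 1, p_3 = 3. Add edge {1,3}. Now deg[1]=0, deg[3]=1.
Step 4: smallest deg-1 vertex = 3, p_4 = 5. Add edge {3,5}. Now deg[3]=0, deg[5]=1.
Step 5: smallest deg-1 vertex = 5, p_5 = 9. Add edge {5,9}. Now deg[5]=0, deg[9]=1.
Step 6: smallest deg-1 vertex = 8, p_6 = 4. Add edge {4,8}. Now deg[8]=0, deg[4]=1.
Step 7: smallest deg-1 vertex = 4, p_7 = 7. Add edge {4,7}. Now deg[4]=0, deg[7]=1.
Final: two remaining deg-1 vertices are 7, 9. Add edge {7,9}.

Answer: 2 9
1 6
1 3
3 5
5 9
4 8
4 7
7 9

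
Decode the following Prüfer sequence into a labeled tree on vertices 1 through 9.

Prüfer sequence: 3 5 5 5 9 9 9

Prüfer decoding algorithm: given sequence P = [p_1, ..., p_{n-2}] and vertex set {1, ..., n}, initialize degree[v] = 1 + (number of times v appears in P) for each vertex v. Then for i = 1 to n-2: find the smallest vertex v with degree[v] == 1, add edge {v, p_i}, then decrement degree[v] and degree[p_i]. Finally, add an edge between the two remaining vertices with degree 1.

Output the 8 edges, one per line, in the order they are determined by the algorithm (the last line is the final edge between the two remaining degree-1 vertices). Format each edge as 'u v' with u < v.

Initial degrees: {1:1, 2:1, 3:2, 4:1, 5:4, 6:1, 7:1, 8:1, 9:4}
Step 1: smallest deg-1 vertex = 1, p_1 = 3. Add edge {1,3}. Now deg[1]=0, deg[3]=1.
Step 2: smallest deg-1 vertex = 2, p_2 = 5. Add edge {2,5}. Now deg[2]=0, deg[5]=3.
Step 3: smallest deg-1 vertex = 3, p_3 = 5. Add edge {3,5}. Now deg[3]=0, deg[5]=2.
Step 4: smallest deg-1 vertex = 4, p_4 = 5. Add edge {4,5}. Now deg[4]=0, deg[5]=1.
Step 5: smallest deg-1 vertex = 5, p_5 = 9. Add edge {5,9}. Now deg[5]=0, deg[9]=3.
Step 6: smallest deg-1 vertex = 6, p_6 = 9. Add edge {6,9}. Now deg[6]=0, deg[9]=2.
Step 7: smallest deg-1 vertex = 7, p_7 = 9. Add edge {7,9}. Now deg[7]=0, deg[9]=1.
Final: two remaining deg-1 vertices are 8, 9. Add edge {8,9}.

Answer: 1 3
2 5
3 5
4 5
5 9
6 9
7 9
8 9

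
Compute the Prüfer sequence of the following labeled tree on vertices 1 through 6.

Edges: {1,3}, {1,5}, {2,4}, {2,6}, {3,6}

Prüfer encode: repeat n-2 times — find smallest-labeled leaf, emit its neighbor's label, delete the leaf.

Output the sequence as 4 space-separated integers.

Answer: 2 6 1 3

Derivation:
Step 1: leaves = {4,5}. Remove smallest leaf 4, emit neighbor 2.
Step 2: leaves = {2,5}. Remove smallest leaf 2, emit neighbor 6.
Step 3: leaves = {5,6}. Remove smallest leaf 5, emit neighbor 1.
Step 4: leaves = {1,6}. Remove smallest leaf 1, emit neighbor 3.
Done: 2 vertices remain (3, 6). Sequence = [2 6 1 3]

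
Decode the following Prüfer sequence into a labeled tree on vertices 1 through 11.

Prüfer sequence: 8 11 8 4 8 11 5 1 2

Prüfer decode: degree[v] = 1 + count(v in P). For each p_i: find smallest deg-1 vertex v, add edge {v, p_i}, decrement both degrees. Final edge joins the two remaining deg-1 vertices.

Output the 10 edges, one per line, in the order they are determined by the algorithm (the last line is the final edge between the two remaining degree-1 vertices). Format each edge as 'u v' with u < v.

Answer: 3 8
6 11
7 8
4 9
4 8
8 11
5 10
1 5
1 2
2 11

Derivation:
Initial degrees: {1:2, 2:2, 3:1, 4:2, 5:2, 6:1, 7:1, 8:4, 9:1, 10:1, 11:3}
Step 1: smallest deg-1 vertex = 3, p_1 = 8. Add edge {3,8}. Now deg[3]=0, deg[8]=3.
Step 2: smallest deg-1 vertex = 6, p_2 = 11. Add edge {6,11}. Now deg[6]=0, deg[11]=2.
Step 3: smallest deg-1 vertex = 7, p_3 = 8. Add edge {7,8}. Now deg[7]=0, deg[8]=2.
Step 4: smallest deg-1 vertex = 9, p_4 = 4. Add edge {4,9}. Now deg[9]=0, deg[4]=1.
Step 5: smallest deg-1 vertex = 4, p_5 = 8. Add edge {4,8}. Now deg[4]=0, deg[8]=1.
Step 6: smallest deg-1 vertex = 8, p_6 = 11. Add edge {8,11}. Now deg[8]=0, deg[11]=1.
Step 7: smallest deg-1 vertex = 10, p_7 = 5. Add edge {5,10}. Now deg[10]=0, deg[5]=1.
Step 8: smallest deg-1 vertex = 5, p_8 = 1. Add edge {1,5}. Now deg[5]=0, deg[1]=1.
Step 9: smallest deg-1 vertex = 1, p_9 = 2. Add edge {1,2}. Now deg[1]=0, deg[2]=1.
Final: two remaining deg-1 vertices are 2, 11. Add edge {2,11}.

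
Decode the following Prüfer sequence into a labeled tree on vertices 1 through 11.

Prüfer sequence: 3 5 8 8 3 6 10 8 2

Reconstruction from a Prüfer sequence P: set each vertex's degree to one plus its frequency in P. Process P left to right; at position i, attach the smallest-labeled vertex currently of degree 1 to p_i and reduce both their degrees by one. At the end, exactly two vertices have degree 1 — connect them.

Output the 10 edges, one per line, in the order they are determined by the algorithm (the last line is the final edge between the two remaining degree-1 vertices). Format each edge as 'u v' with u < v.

Answer: 1 3
4 5
5 8
7 8
3 9
3 6
6 10
8 10
2 8
2 11

Derivation:
Initial degrees: {1:1, 2:2, 3:3, 4:1, 5:2, 6:2, 7:1, 8:4, 9:1, 10:2, 11:1}
Step 1: smallest deg-1 vertex = 1, p_1 = 3. Add edge {1,3}. Now deg[1]=0, deg[3]=2.
Step 2: smallest deg-1 vertex = 4, p_2 = 5. Add edge {4,5}. Now deg[4]=0, deg[5]=1.
Step 3: smallest deg-1 vertex = 5, p_3 = 8. Add edge {5,8}. Now deg[5]=0, deg[8]=3.
Step 4: smallest deg-1 vertex = 7, p_4 = 8. Add edge {7,8}. Now deg[7]=0, deg[8]=2.
Step 5: smallest deg-1 vertex = 9, p_5 = 3. Add edge {3,9}. Now deg[9]=0, deg[3]=1.
Step 6: smallest deg-1 vertex = 3, p_6 = 6. Add edge {3,6}. Now deg[3]=0, deg[6]=1.
Step 7: smallest deg-1 vertex = 6, p_7 = 10. Add edge {6,10}. Now deg[6]=0, deg[10]=1.
Step 8: smallest deg-1 vertex = 10, p_8 = 8. Add edge {8,10}. Now deg[10]=0, deg[8]=1.
Step 9: smallest deg-1 vertex = 8, p_9 = 2. Add edge {2,8}. Now deg[8]=0, deg[2]=1.
Final: two remaining deg-1 vertices are 2, 11. Add edge {2,11}.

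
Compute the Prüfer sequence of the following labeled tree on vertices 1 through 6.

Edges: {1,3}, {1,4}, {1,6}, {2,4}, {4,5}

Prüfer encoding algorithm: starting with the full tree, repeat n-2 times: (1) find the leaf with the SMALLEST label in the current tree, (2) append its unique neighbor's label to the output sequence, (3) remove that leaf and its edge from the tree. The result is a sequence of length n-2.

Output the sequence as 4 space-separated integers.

Answer: 4 1 4 1

Derivation:
Step 1: leaves = {2,3,5,6}. Remove smallest leaf 2, emit neighbor 4.
Step 2: leaves = {3,5,6}. Remove smallest leaf 3, emit neighbor 1.
Step 3: leaves = {5,6}. Remove smallest leaf 5, emit neighbor 4.
Step 4: leaves = {4,6}. Remove smallest leaf 4, emit neighbor 1.
Done: 2 vertices remain (1, 6). Sequence = [4 1 4 1]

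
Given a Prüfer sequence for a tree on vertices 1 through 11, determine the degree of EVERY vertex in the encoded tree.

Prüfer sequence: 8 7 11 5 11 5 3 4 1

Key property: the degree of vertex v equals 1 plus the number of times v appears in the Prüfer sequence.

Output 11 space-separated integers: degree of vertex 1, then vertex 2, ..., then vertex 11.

p_1 = 8: count[8] becomes 1
p_2 = 7: count[7] becomes 1
p_3 = 11: count[11] becomes 1
p_4 = 5: count[5] becomes 1
p_5 = 11: count[11] becomes 2
p_6 = 5: count[5] becomes 2
p_7 = 3: count[3] becomes 1
p_8 = 4: count[4] becomes 1
p_9 = 1: count[1] becomes 1
Degrees (1 + count): deg[1]=1+1=2, deg[2]=1+0=1, deg[3]=1+1=2, deg[4]=1+1=2, deg[5]=1+2=3, deg[6]=1+0=1, deg[7]=1+1=2, deg[8]=1+1=2, deg[9]=1+0=1, deg[10]=1+0=1, deg[11]=1+2=3

Answer: 2 1 2 2 3 1 2 2 1 1 3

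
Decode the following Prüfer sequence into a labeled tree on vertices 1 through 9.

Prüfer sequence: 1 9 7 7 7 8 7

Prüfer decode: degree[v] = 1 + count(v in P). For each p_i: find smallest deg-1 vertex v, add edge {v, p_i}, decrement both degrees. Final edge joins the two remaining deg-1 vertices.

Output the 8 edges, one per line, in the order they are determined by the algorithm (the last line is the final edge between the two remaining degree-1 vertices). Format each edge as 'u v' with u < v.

Initial degrees: {1:2, 2:1, 3:1, 4:1, 5:1, 6:1, 7:5, 8:2, 9:2}
Step 1: smallest deg-1 vertex = 2, p_1 = 1. Add edge {1,2}. Now deg[2]=0, deg[1]=1.
Step 2: smallest deg-1 vertex = 1, p_2 = 9. Add edge {1,9}. Now deg[1]=0, deg[9]=1.
Step 3: smallest deg-1 vertex = 3, p_3 = 7. Add edge {3,7}. Now deg[3]=0, deg[7]=4.
Step 4: smallest deg-1 vertex = 4, p_4 = 7. Add edge {4,7}. Now deg[4]=0, deg[7]=3.
Step 5: smallest deg-1 vertex = 5, p_5 = 7. Add edge {5,7}. Now deg[5]=0, deg[7]=2.
Step 6: smallest deg-1 vertex = 6, p_6 = 8. Add edge {6,8}. Now deg[6]=0, deg[8]=1.
Step 7: smallest deg-1 vertex = 8, p_7 = 7. Add edge {7,8}. Now deg[8]=0, deg[7]=1.
Final: two remaining deg-1 vertices are 7, 9. Add edge {7,9}.

Answer: 1 2
1 9
3 7
4 7
5 7
6 8
7 8
7 9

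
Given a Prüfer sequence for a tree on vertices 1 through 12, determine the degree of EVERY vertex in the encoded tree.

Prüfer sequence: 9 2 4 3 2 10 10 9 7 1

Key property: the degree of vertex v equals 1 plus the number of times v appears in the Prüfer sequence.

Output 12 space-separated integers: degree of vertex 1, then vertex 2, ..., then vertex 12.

p_1 = 9: count[9] becomes 1
p_2 = 2: count[2] becomes 1
p_3 = 4: count[4] becomes 1
p_4 = 3: count[3] becomes 1
p_5 = 2: count[2] becomes 2
p_6 = 10: count[10] becomes 1
p_7 = 10: count[10] becomes 2
p_8 = 9: count[9] becomes 2
p_9 = 7: count[7] becomes 1
p_10 = 1: count[1] becomes 1
Degrees (1 + count): deg[1]=1+1=2, deg[2]=1+2=3, deg[3]=1+1=2, deg[4]=1+1=2, deg[5]=1+0=1, deg[6]=1+0=1, deg[7]=1+1=2, deg[8]=1+0=1, deg[9]=1+2=3, deg[10]=1+2=3, deg[11]=1+0=1, deg[12]=1+0=1

Answer: 2 3 2 2 1 1 2 1 3 3 1 1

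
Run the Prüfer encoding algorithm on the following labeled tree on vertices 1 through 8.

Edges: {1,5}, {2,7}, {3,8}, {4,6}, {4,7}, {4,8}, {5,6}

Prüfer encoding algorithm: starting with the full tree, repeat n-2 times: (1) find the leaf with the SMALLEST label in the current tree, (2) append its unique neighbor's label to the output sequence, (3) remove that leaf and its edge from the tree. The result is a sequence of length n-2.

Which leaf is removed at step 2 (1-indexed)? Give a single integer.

Answer: 2

Derivation:
Step 1: current leaves = {1,2,3}. Remove leaf 1 (neighbor: 5).
Step 2: current leaves = {2,3,5}. Remove leaf 2 (neighbor: 7).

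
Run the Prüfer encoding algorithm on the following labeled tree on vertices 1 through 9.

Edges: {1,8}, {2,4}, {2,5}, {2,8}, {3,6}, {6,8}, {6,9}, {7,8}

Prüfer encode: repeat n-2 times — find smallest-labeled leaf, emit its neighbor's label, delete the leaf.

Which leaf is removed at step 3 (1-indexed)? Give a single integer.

Step 1: current leaves = {1,3,4,5,7,9}. Remove leaf 1 (neighbor: 8).
Step 2: current leaves = {3,4,5,7,9}. Remove leaf 3 (neighbor: 6).
Step 3: current leaves = {4,5,7,9}. Remove leaf 4 (neighbor: 2).

Answer: 4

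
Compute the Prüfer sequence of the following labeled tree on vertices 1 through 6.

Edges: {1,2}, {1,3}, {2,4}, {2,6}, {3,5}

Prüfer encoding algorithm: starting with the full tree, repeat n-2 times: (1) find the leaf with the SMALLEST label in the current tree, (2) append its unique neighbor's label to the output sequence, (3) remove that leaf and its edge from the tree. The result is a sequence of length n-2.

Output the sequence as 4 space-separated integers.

Answer: 2 3 1 2

Derivation:
Step 1: leaves = {4,5,6}. Remove smallest leaf 4, emit neighbor 2.
Step 2: leaves = {5,6}. Remove smallest leaf 5, emit neighbor 3.
Step 3: leaves = {3,6}. Remove smallest leaf 3, emit neighbor 1.
Step 4: leaves = {1,6}. Remove smallest leaf 1, emit neighbor 2.
Done: 2 vertices remain (2, 6). Sequence = [2 3 1 2]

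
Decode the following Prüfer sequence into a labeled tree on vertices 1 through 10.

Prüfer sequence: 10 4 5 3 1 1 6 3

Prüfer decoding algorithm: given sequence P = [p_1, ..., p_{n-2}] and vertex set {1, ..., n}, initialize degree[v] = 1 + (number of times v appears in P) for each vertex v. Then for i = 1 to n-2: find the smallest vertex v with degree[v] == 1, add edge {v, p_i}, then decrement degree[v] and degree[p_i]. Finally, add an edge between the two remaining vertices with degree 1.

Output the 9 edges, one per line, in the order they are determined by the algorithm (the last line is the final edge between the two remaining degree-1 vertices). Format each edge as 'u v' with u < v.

Answer: 2 10
4 7
4 5
3 5
1 8
1 9
1 6
3 6
3 10

Derivation:
Initial degrees: {1:3, 2:1, 3:3, 4:2, 5:2, 6:2, 7:1, 8:1, 9:1, 10:2}
Step 1: smallest deg-1 vertex = 2, p_1 = 10. Add edge {2,10}. Now deg[2]=0, deg[10]=1.
Step 2: smallest deg-1 vertex = 7, p_2 = 4. Add edge {4,7}. Now deg[7]=0, deg[4]=1.
Step 3: smallest deg-1 vertex = 4, p_3 = 5. Add edge {4,5}. Now deg[4]=0, deg[5]=1.
Step 4: smallest deg-1 vertex = 5, p_4 = 3. Add edge {3,5}. Now deg[5]=0, deg[3]=2.
Step 5: smallest deg-1 vertex = 8, p_5 = 1. Add edge {1,8}. Now deg[8]=0, deg[1]=2.
Step 6: smallest deg-1 vertex = 9, p_6 = 1. Add edge {1,9}. Now deg[9]=0, deg[1]=1.
Step 7: smallest deg-1 vertex = 1, p_7 = 6. Add edge {1,6}. Now deg[1]=0, deg[6]=1.
Step 8: smallest deg-1 vertex = 6, p_8 = 3. Add edge {3,6}. Now deg[6]=0, deg[3]=1.
Final: two remaining deg-1 vertices are 3, 10. Add edge {3,10}.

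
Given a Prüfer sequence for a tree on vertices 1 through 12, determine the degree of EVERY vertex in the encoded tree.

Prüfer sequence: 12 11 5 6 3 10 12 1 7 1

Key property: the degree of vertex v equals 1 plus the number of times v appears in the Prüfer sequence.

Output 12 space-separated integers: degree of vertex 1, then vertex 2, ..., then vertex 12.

p_1 = 12: count[12] becomes 1
p_2 = 11: count[11] becomes 1
p_3 = 5: count[5] becomes 1
p_4 = 6: count[6] becomes 1
p_5 = 3: count[3] becomes 1
p_6 = 10: count[10] becomes 1
p_7 = 12: count[12] becomes 2
p_8 = 1: count[1] becomes 1
p_9 = 7: count[7] becomes 1
p_10 = 1: count[1] becomes 2
Degrees (1 + count): deg[1]=1+2=3, deg[2]=1+0=1, deg[3]=1+1=2, deg[4]=1+0=1, deg[5]=1+1=2, deg[6]=1+1=2, deg[7]=1+1=2, deg[8]=1+0=1, deg[9]=1+0=1, deg[10]=1+1=2, deg[11]=1+1=2, deg[12]=1+2=3

Answer: 3 1 2 1 2 2 2 1 1 2 2 3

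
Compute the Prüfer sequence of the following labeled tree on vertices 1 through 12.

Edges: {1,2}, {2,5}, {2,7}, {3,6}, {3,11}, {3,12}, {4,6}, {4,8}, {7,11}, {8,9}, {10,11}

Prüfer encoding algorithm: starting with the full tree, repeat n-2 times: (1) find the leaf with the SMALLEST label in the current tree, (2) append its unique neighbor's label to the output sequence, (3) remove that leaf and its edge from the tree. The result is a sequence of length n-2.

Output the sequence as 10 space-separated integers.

Answer: 2 2 7 11 8 4 6 3 11 3

Derivation:
Step 1: leaves = {1,5,9,10,12}. Remove smallest leaf 1, emit neighbor 2.
Step 2: leaves = {5,9,10,12}. Remove smallest leaf 5, emit neighbor 2.
Step 3: leaves = {2,9,10,12}. Remove smallest leaf 2, emit neighbor 7.
Step 4: leaves = {7,9,10,12}. Remove smallest leaf 7, emit neighbor 11.
Step 5: leaves = {9,10,12}. Remove smallest leaf 9, emit neighbor 8.
Step 6: leaves = {8,10,12}. Remove smallest leaf 8, emit neighbor 4.
Step 7: leaves = {4,10,12}. Remove smallest leaf 4, emit neighbor 6.
Step 8: leaves = {6,10,12}. Remove smallest leaf 6, emit neighbor 3.
Step 9: leaves = {10,12}. Remove smallest leaf 10, emit neighbor 11.
Step 10: leaves = {11,12}. Remove smallest leaf 11, emit neighbor 3.
Done: 2 vertices remain (3, 12). Sequence = [2 2 7 11 8 4 6 3 11 3]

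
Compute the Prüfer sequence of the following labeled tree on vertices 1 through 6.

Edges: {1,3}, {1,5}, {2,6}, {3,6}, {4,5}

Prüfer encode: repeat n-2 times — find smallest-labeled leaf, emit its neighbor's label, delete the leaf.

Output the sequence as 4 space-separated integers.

Step 1: leaves = {2,4}. Remove smallest leaf 2, emit neighbor 6.
Step 2: leaves = {4,6}. Remove smallest leaf 4, emit neighbor 5.
Step 3: leaves = {5,6}. Remove smallest leaf 5, emit neighbor 1.
Step 4: leaves = {1,6}. Remove smallest leaf 1, emit neighbor 3.
Done: 2 vertices remain (3, 6). Sequence = [6 5 1 3]

Answer: 6 5 1 3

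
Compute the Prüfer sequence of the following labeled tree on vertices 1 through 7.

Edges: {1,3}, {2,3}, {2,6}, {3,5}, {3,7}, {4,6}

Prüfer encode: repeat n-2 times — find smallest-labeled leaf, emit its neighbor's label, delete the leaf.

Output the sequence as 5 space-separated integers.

Answer: 3 6 3 2 3

Derivation:
Step 1: leaves = {1,4,5,7}. Remove smallest leaf 1, emit neighbor 3.
Step 2: leaves = {4,5,7}. Remove smallest leaf 4, emit neighbor 6.
Step 3: leaves = {5,6,7}. Remove smallest leaf 5, emit neighbor 3.
Step 4: leaves = {6,7}. Remove smallest leaf 6, emit neighbor 2.
Step 5: leaves = {2,7}. Remove smallest leaf 2, emit neighbor 3.
Done: 2 vertices remain (3, 7). Sequence = [3 6 3 2 3]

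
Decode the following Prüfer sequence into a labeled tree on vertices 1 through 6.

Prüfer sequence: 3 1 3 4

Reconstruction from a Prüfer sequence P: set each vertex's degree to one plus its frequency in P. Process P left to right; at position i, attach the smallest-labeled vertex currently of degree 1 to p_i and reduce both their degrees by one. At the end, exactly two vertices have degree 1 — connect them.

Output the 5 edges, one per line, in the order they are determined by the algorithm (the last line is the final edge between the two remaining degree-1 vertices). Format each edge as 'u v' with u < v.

Initial degrees: {1:2, 2:1, 3:3, 4:2, 5:1, 6:1}
Step 1: smallest deg-1 vertex = 2, p_1 = 3. Add edge {2,3}. Now deg[2]=0, deg[3]=2.
Step 2: smallest deg-1 vertex = 5, p_2 = 1. Add edge {1,5}. Now deg[5]=0, deg[1]=1.
Step 3: smallest deg-1 vertex = 1, p_3 = 3. Add edge {1,3}. Now deg[1]=0, deg[3]=1.
Step 4: smallest deg-1 vertex = 3, p_4 = 4. Add edge {3,4}. Now deg[3]=0, deg[4]=1.
Final: two remaining deg-1 vertices are 4, 6. Add edge {4,6}.

Answer: 2 3
1 5
1 3
3 4
4 6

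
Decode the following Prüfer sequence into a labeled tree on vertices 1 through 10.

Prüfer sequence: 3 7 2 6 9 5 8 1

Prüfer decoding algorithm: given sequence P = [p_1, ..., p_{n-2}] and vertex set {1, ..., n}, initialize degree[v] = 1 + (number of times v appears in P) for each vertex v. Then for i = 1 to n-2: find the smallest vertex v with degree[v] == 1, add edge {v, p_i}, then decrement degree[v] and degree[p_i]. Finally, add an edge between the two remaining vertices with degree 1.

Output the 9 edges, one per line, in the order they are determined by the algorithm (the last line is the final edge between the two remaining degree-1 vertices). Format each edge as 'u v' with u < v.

Answer: 3 4
3 7
2 7
2 6
6 9
5 9
5 8
1 8
1 10

Derivation:
Initial degrees: {1:2, 2:2, 3:2, 4:1, 5:2, 6:2, 7:2, 8:2, 9:2, 10:1}
Step 1: smallest deg-1 vertex = 4, p_1 = 3. Add edge {3,4}. Now deg[4]=0, deg[3]=1.
Step 2: smallest deg-1 vertex = 3, p_2 = 7. Add edge {3,7}. Now deg[3]=0, deg[7]=1.
Step 3: smallest deg-1 vertex = 7, p_3 = 2. Add edge {2,7}. Now deg[7]=0, deg[2]=1.
Step 4: smallest deg-1 vertex = 2, p_4 = 6. Add edge {2,6}. Now deg[2]=0, deg[6]=1.
Step 5: smallest deg-1 vertex = 6, p_5 = 9. Add edge {6,9}. Now deg[6]=0, deg[9]=1.
Step 6: smallest deg-1 vertex = 9, p_6 = 5. Add edge {5,9}. Now deg[9]=0, deg[5]=1.
Step 7: smallest deg-1 vertex = 5, p_7 = 8. Add edge {5,8}. Now deg[5]=0, deg[8]=1.
Step 8: smallest deg-1 vertex = 8, p_8 = 1. Add edge {1,8}. Now deg[8]=0, deg[1]=1.
Final: two remaining deg-1 vertices are 1, 10. Add edge {1,10}.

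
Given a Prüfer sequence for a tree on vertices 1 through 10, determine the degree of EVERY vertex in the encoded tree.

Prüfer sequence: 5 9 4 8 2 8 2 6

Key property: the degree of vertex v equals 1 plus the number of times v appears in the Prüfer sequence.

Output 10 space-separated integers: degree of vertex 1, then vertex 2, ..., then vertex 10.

p_1 = 5: count[5] becomes 1
p_2 = 9: count[9] becomes 1
p_3 = 4: count[4] becomes 1
p_4 = 8: count[8] becomes 1
p_5 = 2: count[2] becomes 1
p_6 = 8: count[8] becomes 2
p_7 = 2: count[2] becomes 2
p_8 = 6: count[6] becomes 1
Degrees (1 + count): deg[1]=1+0=1, deg[2]=1+2=3, deg[3]=1+0=1, deg[4]=1+1=2, deg[5]=1+1=2, deg[6]=1+1=2, deg[7]=1+0=1, deg[8]=1+2=3, deg[9]=1+1=2, deg[10]=1+0=1

Answer: 1 3 1 2 2 2 1 3 2 1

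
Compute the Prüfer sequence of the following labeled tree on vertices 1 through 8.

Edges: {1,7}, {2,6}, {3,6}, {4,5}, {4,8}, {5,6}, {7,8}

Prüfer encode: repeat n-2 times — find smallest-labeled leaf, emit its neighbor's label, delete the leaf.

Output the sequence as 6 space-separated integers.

Answer: 7 6 6 5 4 8

Derivation:
Step 1: leaves = {1,2,3}. Remove smallest leaf 1, emit neighbor 7.
Step 2: leaves = {2,3,7}. Remove smallest leaf 2, emit neighbor 6.
Step 3: leaves = {3,7}. Remove smallest leaf 3, emit neighbor 6.
Step 4: leaves = {6,7}. Remove smallest leaf 6, emit neighbor 5.
Step 5: leaves = {5,7}. Remove smallest leaf 5, emit neighbor 4.
Step 6: leaves = {4,7}. Remove smallest leaf 4, emit neighbor 8.
Done: 2 vertices remain (7, 8). Sequence = [7 6 6 5 4 8]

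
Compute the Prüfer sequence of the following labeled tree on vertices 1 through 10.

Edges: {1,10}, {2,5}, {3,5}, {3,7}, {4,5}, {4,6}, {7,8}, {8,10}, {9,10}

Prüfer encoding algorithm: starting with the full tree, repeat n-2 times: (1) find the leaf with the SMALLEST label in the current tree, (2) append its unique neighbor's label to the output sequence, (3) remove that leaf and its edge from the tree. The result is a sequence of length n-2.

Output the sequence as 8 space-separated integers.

Answer: 10 5 4 5 3 7 8 10

Derivation:
Step 1: leaves = {1,2,6,9}. Remove smallest leaf 1, emit neighbor 10.
Step 2: leaves = {2,6,9}. Remove smallest leaf 2, emit neighbor 5.
Step 3: leaves = {6,9}. Remove smallest leaf 6, emit neighbor 4.
Step 4: leaves = {4,9}. Remove smallest leaf 4, emit neighbor 5.
Step 5: leaves = {5,9}. Remove smallest leaf 5, emit neighbor 3.
Step 6: leaves = {3,9}. Remove smallest leaf 3, emit neighbor 7.
Step 7: leaves = {7,9}. Remove smallest leaf 7, emit neighbor 8.
Step 8: leaves = {8,9}. Remove smallest leaf 8, emit neighbor 10.
Done: 2 vertices remain (9, 10). Sequence = [10 5 4 5 3 7 8 10]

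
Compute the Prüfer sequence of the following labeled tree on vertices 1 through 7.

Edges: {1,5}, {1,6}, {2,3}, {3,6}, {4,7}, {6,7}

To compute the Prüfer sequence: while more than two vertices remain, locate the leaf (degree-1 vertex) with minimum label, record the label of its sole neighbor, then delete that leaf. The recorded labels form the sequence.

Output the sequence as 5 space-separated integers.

Answer: 3 6 7 1 6

Derivation:
Step 1: leaves = {2,4,5}. Remove smallest leaf 2, emit neighbor 3.
Step 2: leaves = {3,4,5}. Remove smallest leaf 3, emit neighbor 6.
Step 3: leaves = {4,5}. Remove smallest leaf 4, emit neighbor 7.
Step 4: leaves = {5,7}. Remove smallest leaf 5, emit neighbor 1.
Step 5: leaves = {1,7}. Remove smallest leaf 1, emit neighbor 6.
Done: 2 vertices remain (6, 7). Sequence = [3 6 7 1 6]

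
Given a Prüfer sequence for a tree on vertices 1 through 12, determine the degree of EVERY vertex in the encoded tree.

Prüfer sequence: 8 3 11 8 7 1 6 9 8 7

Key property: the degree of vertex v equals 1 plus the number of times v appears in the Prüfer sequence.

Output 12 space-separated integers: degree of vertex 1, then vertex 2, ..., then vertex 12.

Answer: 2 1 2 1 1 2 3 4 2 1 2 1

Derivation:
p_1 = 8: count[8] becomes 1
p_2 = 3: count[3] becomes 1
p_3 = 11: count[11] becomes 1
p_4 = 8: count[8] becomes 2
p_5 = 7: count[7] becomes 1
p_6 = 1: count[1] becomes 1
p_7 = 6: count[6] becomes 1
p_8 = 9: count[9] becomes 1
p_9 = 8: count[8] becomes 3
p_10 = 7: count[7] becomes 2
Degrees (1 + count): deg[1]=1+1=2, deg[2]=1+0=1, deg[3]=1+1=2, deg[4]=1+0=1, deg[5]=1+0=1, deg[6]=1+1=2, deg[7]=1+2=3, deg[8]=1+3=4, deg[9]=1+1=2, deg[10]=1+0=1, deg[11]=1+1=2, deg[12]=1+0=1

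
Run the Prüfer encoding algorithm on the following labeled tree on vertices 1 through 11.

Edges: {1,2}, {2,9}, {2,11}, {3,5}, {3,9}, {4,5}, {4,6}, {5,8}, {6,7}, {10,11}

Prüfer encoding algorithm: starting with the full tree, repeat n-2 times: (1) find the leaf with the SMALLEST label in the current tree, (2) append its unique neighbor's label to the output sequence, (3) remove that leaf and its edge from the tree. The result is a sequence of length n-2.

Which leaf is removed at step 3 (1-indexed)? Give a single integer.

Step 1: current leaves = {1,7,8,10}. Remove leaf 1 (neighbor: 2).
Step 2: current leaves = {7,8,10}. Remove leaf 7 (neighbor: 6).
Step 3: current leaves = {6,8,10}. Remove leaf 6 (neighbor: 4).

Answer: 6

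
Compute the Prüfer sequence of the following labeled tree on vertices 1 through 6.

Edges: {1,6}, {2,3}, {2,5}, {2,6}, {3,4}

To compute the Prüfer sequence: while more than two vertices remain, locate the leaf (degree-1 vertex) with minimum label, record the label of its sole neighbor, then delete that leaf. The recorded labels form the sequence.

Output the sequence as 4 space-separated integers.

Step 1: leaves = {1,4,5}. Remove smallest leaf 1, emit neighbor 6.
Step 2: leaves = {4,5,6}. Remove smallest leaf 4, emit neighbor 3.
Step 3: leaves = {3,5,6}. Remove smallest leaf 3, emit neighbor 2.
Step 4: leaves = {5,6}. Remove smallest leaf 5, emit neighbor 2.
Done: 2 vertices remain (2, 6). Sequence = [6 3 2 2]

Answer: 6 3 2 2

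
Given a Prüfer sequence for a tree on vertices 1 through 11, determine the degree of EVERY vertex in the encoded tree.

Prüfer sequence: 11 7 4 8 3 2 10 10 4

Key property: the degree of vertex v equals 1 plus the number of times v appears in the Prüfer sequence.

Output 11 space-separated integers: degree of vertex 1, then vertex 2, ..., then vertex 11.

p_1 = 11: count[11] becomes 1
p_2 = 7: count[7] becomes 1
p_3 = 4: count[4] becomes 1
p_4 = 8: count[8] becomes 1
p_5 = 3: count[3] becomes 1
p_6 = 2: count[2] becomes 1
p_7 = 10: count[10] becomes 1
p_8 = 10: count[10] becomes 2
p_9 = 4: count[4] becomes 2
Degrees (1 + count): deg[1]=1+0=1, deg[2]=1+1=2, deg[3]=1+1=2, deg[4]=1+2=3, deg[5]=1+0=1, deg[6]=1+0=1, deg[7]=1+1=2, deg[8]=1+1=2, deg[9]=1+0=1, deg[10]=1+2=3, deg[11]=1+1=2

Answer: 1 2 2 3 1 1 2 2 1 3 2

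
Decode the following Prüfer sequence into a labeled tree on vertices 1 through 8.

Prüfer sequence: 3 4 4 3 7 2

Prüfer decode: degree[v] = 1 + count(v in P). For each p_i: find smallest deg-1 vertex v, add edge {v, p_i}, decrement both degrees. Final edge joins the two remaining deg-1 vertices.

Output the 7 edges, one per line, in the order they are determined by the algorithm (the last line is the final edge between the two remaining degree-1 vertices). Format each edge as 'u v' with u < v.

Initial degrees: {1:1, 2:2, 3:3, 4:3, 5:1, 6:1, 7:2, 8:1}
Step 1: smallest deg-1 vertex = 1, p_1 = 3. Add edge {1,3}. Now deg[1]=0, deg[3]=2.
Step 2: smallest deg-1 vertex = 5, p_2 = 4. Add edge {4,5}. Now deg[5]=0, deg[4]=2.
Step 3: smallest deg-1 vertex = 6, p_3 = 4. Add edge {4,6}. Now deg[6]=0, deg[4]=1.
Step 4: smallest deg-1 vertex = 4, p_4 = 3. Add edge {3,4}. Now deg[4]=0, deg[3]=1.
Step 5: smallest deg-1 vertex = 3, p_5 = 7. Add edge {3,7}. Now deg[3]=0, deg[7]=1.
Step 6: smallest deg-1 vertex = 7, p_6 = 2. Add edge {2,7}. Now deg[7]=0, deg[2]=1.
Final: two remaining deg-1 vertices are 2, 8. Add edge {2,8}.

Answer: 1 3
4 5
4 6
3 4
3 7
2 7
2 8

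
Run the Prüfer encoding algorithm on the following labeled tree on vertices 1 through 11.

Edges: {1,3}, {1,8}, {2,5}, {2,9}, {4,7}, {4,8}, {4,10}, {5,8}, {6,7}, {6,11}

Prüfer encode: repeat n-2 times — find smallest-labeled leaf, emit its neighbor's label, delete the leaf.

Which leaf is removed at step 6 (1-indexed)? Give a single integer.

Answer: 8

Derivation:
Step 1: current leaves = {3,9,10,11}. Remove leaf 3 (neighbor: 1).
Step 2: current leaves = {1,9,10,11}. Remove leaf 1 (neighbor: 8).
Step 3: current leaves = {9,10,11}. Remove leaf 9 (neighbor: 2).
Step 4: current leaves = {2,10,11}. Remove leaf 2 (neighbor: 5).
Step 5: current leaves = {5,10,11}. Remove leaf 5 (neighbor: 8).
Step 6: current leaves = {8,10,11}. Remove leaf 8 (neighbor: 4).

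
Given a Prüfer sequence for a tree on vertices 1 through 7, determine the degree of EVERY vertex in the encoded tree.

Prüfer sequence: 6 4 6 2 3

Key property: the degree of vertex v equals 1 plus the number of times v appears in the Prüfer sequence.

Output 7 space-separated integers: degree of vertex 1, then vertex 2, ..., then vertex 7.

p_1 = 6: count[6] becomes 1
p_2 = 4: count[4] becomes 1
p_3 = 6: count[6] becomes 2
p_4 = 2: count[2] becomes 1
p_5 = 3: count[3] becomes 1
Degrees (1 + count): deg[1]=1+0=1, deg[2]=1+1=2, deg[3]=1+1=2, deg[4]=1+1=2, deg[5]=1+0=1, deg[6]=1+2=3, deg[7]=1+0=1

Answer: 1 2 2 2 1 3 1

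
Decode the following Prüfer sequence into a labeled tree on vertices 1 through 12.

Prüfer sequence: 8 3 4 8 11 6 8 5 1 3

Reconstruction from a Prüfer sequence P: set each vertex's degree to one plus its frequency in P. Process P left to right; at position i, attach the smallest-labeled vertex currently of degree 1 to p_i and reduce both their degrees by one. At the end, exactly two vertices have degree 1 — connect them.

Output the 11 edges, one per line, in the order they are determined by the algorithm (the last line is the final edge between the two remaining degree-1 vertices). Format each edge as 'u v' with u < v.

Answer: 2 8
3 7
4 9
4 8
10 11
6 11
6 8
5 8
1 5
1 3
3 12

Derivation:
Initial degrees: {1:2, 2:1, 3:3, 4:2, 5:2, 6:2, 7:1, 8:4, 9:1, 10:1, 11:2, 12:1}
Step 1: smallest deg-1 vertex = 2, p_1 = 8. Add edge {2,8}. Now deg[2]=0, deg[8]=3.
Step 2: smallest deg-1 vertex = 7, p_2 = 3. Add edge {3,7}. Now deg[7]=0, deg[3]=2.
Step 3: smallest deg-1 vertex = 9, p_3 = 4. Add edge {4,9}. Now deg[9]=0, deg[4]=1.
Step 4: smallest deg-1 vertex = 4, p_4 = 8. Add edge {4,8}. Now deg[4]=0, deg[8]=2.
Step 5: smallest deg-1 vertex = 10, p_5 = 11. Add edge {10,11}. Now deg[10]=0, deg[11]=1.
Step 6: smallest deg-1 vertex = 11, p_6 = 6. Add edge {6,11}. Now deg[11]=0, deg[6]=1.
Step 7: smallest deg-1 vertex = 6, p_7 = 8. Add edge {6,8}. Now deg[6]=0, deg[8]=1.
Step 8: smallest deg-1 vertex = 8, p_8 = 5. Add edge {5,8}. Now deg[8]=0, deg[5]=1.
Step 9: smallest deg-1 vertex = 5, p_9 = 1. Add edge {1,5}. Now deg[5]=0, deg[1]=1.
Step 10: smallest deg-1 vertex = 1, p_10 = 3. Add edge {1,3}. Now deg[1]=0, deg[3]=1.
Final: two remaining deg-1 vertices are 3, 12. Add edge {3,12}.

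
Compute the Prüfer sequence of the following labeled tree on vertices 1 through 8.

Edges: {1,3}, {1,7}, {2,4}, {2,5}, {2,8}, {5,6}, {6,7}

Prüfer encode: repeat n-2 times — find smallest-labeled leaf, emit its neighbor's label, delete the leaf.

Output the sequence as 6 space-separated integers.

Answer: 1 7 2 6 5 2

Derivation:
Step 1: leaves = {3,4,8}. Remove smallest leaf 3, emit neighbor 1.
Step 2: leaves = {1,4,8}. Remove smallest leaf 1, emit neighbor 7.
Step 3: leaves = {4,7,8}. Remove smallest leaf 4, emit neighbor 2.
Step 4: leaves = {7,8}. Remove smallest leaf 7, emit neighbor 6.
Step 5: leaves = {6,8}. Remove smallest leaf 6, emit neighbor 5.
Step 6: leaves = {5,8}. Remove smallest leaf 5, emit neighbor 2.
Done: 2 vertices remain (2, 8). Sequence = [1 7 2 6 5 2]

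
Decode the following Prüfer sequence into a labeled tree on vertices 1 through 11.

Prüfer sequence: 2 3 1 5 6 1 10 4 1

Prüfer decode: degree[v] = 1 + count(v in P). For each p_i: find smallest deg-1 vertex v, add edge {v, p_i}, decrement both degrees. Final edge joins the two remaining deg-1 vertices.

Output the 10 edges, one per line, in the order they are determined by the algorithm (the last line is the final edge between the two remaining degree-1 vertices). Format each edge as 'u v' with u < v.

Answer: 2 7
2 3
1 3
5 8
5 6
1 6
9 10
4 10
1 4
1 11

Derivation:
Initial degrees: {1:4, 2:2, 3:2, 4:2, 5:2, 6:2, 7:1, 8:1, 9:1, 10:2, 11:1}
Step 1: smallest deg-1 vertex = 7, p_1 = 2. Add edge {2,7}. Now deg[7]=0, deg[2]=1.
Step 2: smallest deg-1 vertex = 2, p_2 = 3. Add edge {2,3}. Now deg[2]=0, deg[3]=1.
Step 3: smallest deg-1 vertex = 3, p_3 = 1. Add edge {1,3}. Now deg[3]=0, deg[1]=3.
Step 4: smallest deg-1 vertex = 8, p_4 = 5. Add edge {5,8}. Now deg[8]=0, deg[5]=1.
Step 5: smallest deg-1 vertex = 5, p_5 = 6. Add edge {5,6}. Now deg[5]=0, deg[6]=1.
Step 6: smallest deg-1 vertex = 6, p_6 = 1. Add edge {1,6}. Now deg[6]=0, deg[1]=2.
Step 7: smallest deg-1 vertex = 9, p_7 = 10. Add edge {9,10}. Now deg[9]=0, deg[10]=1.
Step 8: smallest deg-1 vertex = 10, p_8 = 4. Add edge {4,10}. Now deg[10]=0, deg[4]=1.
Step 9: smallest deg-1 vertex = 4, p_9 = 1. Add edge {1,4}. Now deg[4]=0, deg[1]=1.
Final: two remaining deg-1 vertices are 1, 11. Add edge {1,11}.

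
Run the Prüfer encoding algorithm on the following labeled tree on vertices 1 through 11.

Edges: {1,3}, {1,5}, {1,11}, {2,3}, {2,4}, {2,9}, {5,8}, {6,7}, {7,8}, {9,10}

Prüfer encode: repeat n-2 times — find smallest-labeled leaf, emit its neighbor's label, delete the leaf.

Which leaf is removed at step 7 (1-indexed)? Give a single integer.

Answer: 9

Derivation:
Step 1: current leaves = {4,6,10,11}. Remove leaf 4 (neighbor: 2).
Step 2: current leaves = {6,10,11}. Remove leaf 6 (neighbor: 7).
Step 3: current leaves = {7,10,11}. Remove leaf 7 (neighbor: 8).
Step 4: current leaves = {8,10,11}. Remove leaf 8 (neighbor: 5).
Step 5: current leaves = {5,10,11}. Remove leaf 5 (neighbor: 1).
Step 6: current leaves = {10,11}. Remove leaf 10 (neighbor: 9).
Step 7: current leaves = {9,11}. Remove leaf 9 (neighbor: 2).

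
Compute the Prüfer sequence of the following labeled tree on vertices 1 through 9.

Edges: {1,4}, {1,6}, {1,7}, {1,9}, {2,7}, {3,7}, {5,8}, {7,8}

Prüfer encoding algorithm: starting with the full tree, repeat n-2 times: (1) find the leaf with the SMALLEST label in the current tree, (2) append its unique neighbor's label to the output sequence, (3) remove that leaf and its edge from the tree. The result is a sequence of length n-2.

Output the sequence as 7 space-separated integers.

Step 1: leaves = {2,3,4,5,6,9}. Remove smallest leaf 2, emit neighbor 7.
Step 2: leaves = {3,4,5,6,9}. Remove smallest leaf 3, emit neighbor 7.
Step 3: leaves = {4,5,6,9}. Remove smallest leaf 4, emit neighbor 1.
Step 4: leaves = {5,6,9}. Remove smallest leaf 5, emit neighbor 8.
Step 5: leaves = {6,8,9}. Remove smallest leaf 6, emit neighbor 1.
Step 6: leaves = {8,9}. Remove smallest leaf 8, emit neighbor 7.
Step 7: leaves = {7,9}. Remove smallest leaf 7, emit neighbor 1.
Done: 2 vertices remain (1, 9). Sequence = [7 7 1 8 1 7 1]

Answer: 7 7 1 8 1 7 1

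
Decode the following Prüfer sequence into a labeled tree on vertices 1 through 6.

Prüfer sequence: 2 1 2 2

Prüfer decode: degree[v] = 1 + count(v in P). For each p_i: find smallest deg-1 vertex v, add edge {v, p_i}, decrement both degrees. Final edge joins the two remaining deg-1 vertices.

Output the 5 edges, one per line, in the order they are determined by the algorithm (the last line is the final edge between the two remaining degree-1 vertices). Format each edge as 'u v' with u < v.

Initial degrees: {1:2, 2:4, 3:1, 4:1, 5:1, 6:1}
Step 1: smallest deg-1 vertex = 3, p_1 = 2. Add edge {2,3}. Now deg[3]=0, deg[2]=3.
Step 2: smallest deg-1 vertex = 4, p_2 = 1. Add edge {1,4}. Now deg[4]=0, deg[1]=1.
Step 3: smallest deg-1 vertex = 1, p_3 = 2. Add edge {1,2}. Now deg[1]=0, deg[2]=2.
Step 4: smallest deg-1 vertex = 5, p_4 = 2. Add edge {2,5}. Now deg[5]=0, deg[2]=1.
Final: two remaining deg-1 vertices are 2, 6. Add edge {2,6}.

Answer: 2 3
1 4
1 2
2 5
2 6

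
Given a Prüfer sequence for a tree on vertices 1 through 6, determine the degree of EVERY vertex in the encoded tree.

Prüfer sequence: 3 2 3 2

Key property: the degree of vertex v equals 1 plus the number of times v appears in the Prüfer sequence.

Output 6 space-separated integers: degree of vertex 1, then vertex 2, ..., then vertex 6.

Answer: 1 3 3 1 1 1

Derivation:
p_1 = 3: count[3] becomes 1
p_2 = 2: count[2] becomes 1
p_3 = 3: count[3] becomes 2
p_4 = 2: count[2] becomes 2
Degrees (1 + count): deg[1]=1+0=1, deg[2]=1+2=3, deg[3]=1+2=3, deg[4]=1+0=1, deg[5]=1+0=1, deg[6]=1+0=1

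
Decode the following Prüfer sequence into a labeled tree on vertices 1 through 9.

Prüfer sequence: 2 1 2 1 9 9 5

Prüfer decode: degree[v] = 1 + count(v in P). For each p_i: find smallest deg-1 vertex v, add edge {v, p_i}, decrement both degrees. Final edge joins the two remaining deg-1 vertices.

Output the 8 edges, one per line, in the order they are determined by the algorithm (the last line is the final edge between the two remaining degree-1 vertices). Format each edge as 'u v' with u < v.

Initial degrees: {1:3, 2:3, 3:1, 4:1, 5:2, 6:1, 7:1, 8:1, 9:3}
Step 1: smallest deg-1 vertex = 3, p_1 = 2. Add edge {2,3}. Now deg[3]=0, deg[2]=2.
Step 2: smallest deg-1 vertex = 4, p_2 = 1. Add edge {1,4}. Now deg[4]=0, deg[1]=2.
Step 3: smallest deg-1 vertex = 6, p_3 = 2. Add edge {2,6}. Now deg[6]=0, deg[2]=1.
Step 4: smallest deg-1 vertex = 2, p_4 = 1. Add edge {1,2}. Now deg[2]=0, deg[1]=1.
Step 5: smallest deg-1 vertex = 1, p_5 = 9. Add edge {1,9}. Now deg[1]=0, deg[9]=2.
Step 6: smallest deg-1 vertex = 7, p_6 = 9. Add edge {7,9}. Now deg[7]=0, deg[9]=1.
Step 7: smallest deg-1 vertex = 8, p_7 = 5. Add edge {5,8}. Now deg[8]=0, deg[5]=1.
Final: two remaining deg-1 vertices are 5, 9. Add edge {5,9}.

Answer: 2 3
1 4
2 6
1 2
1 9
7 9
5 8
5 9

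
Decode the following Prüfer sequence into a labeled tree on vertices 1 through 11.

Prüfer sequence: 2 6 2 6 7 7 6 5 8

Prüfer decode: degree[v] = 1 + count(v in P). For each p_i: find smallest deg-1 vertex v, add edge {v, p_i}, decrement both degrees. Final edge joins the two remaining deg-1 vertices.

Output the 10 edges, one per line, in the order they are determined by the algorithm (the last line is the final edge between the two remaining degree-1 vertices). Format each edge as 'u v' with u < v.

Answer: 1 2
3 6
2 4
2 6
7 9
7 10
6 7
5 6
5 8
8 11

Derivation:
Initial degrees: {1:1, 2:3, 3:1, 4:1, 5:2, 6:4, 7:3, 8:2, 9:1, 10:1, 11:1}
Step 1: smallest deg-1 vertex = 1, p_1 = 2. Add edge {1,2}. Now deg[1]=0, deg[2]=2.
Step 2: smallest deg-1 vertex = 3, p_2 = 6. Add edge {3,6}. Now deg[3]=0, deg[6]=3.
Step 3: smallest deg-1 vertex = 4, p_3 = 2. Add edge {2,4}. Now deg[4]=0, deg[2]=1.
Step 4: smallest deg-1 vertex = 2, p_4 = 6. Add edge {2,6}. Now deg[2]=0, deg[6]=2.
Step 5: smallest deg-1 vertex = 9, p_5 = 7. Add edge {7,9}. Now deg[9]=0, deg[7]=2.
Step 6: smallest deg-1 vertex = 10, p_6 = 7. Add edge {7,10}. Now deg[10]=0, deg[7]=1.
Step 7: smallest deg-1 vertex = 7, p_7 = 6. Add edge {6,7}. Now deg[7]=0, deg[6]=1.
Step 8: smallest deg-1 vertex = 6, p_8 = 5. Add edge {5,6}. Now deg[6]=0, deg[5]=1.
Step 9: smallest deg-1 vertex = 5, p_9 = 8. Add edge {5,8}. Now deg[5]=0, deg[8]=1.
Final: two remaining deg-1 vertices are 8, 11. Add edge {8,11}.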